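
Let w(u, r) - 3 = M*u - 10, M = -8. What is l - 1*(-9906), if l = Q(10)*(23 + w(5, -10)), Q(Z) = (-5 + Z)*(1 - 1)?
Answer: 9906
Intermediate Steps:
w(u, r) = -7 - 8*u (w(u, r) = 3 + (-8*u - 10) = 3 + (-10 - 8*u) = -7 - 8*u)
Q(Z) = 0 (Q(Z) = (-5 + Z)*0 = 0)
l = 0 (l = 0*(23 + (-7 - 8*5)) = 0*(23 + (-7 - 40)) = 0*(23 - 47) = 0*(-24) = 0)
l - 1*(-9906) = 0 - 1*(-9906) = 0 + 9906 = 9906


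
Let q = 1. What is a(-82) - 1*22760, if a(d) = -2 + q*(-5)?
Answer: -22767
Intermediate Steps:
a(d) = -7 (a(d) = -2 + 1*(-5) = -2 - 5 = -7)
a(-82) - 1*22760 = -7 - 1*22760 = -7 - 22760 = -22767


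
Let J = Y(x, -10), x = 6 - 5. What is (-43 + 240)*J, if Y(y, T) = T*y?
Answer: -1970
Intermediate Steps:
x = 1
J = -10 (J = -10*1 = -10)
(-43 + 240)*J = (-43 + 240)*(-10) = 197*(-10) = -1970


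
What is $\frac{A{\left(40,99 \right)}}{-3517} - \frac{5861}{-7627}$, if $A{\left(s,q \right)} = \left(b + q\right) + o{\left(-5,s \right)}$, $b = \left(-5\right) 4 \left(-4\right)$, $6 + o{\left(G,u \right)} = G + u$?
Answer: $\frac{19026721}{26824159} \approx 0.70931$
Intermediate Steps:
$o{\left(G,u \right)} = -6 + G + u$ ($o{\left(G,u \right)} = -6 + \left(G + u\right) = -6 + G + u$)
$b = 80$ ($b = \left(-20\right) \left(-4\right) = 80$)
$A{\left(s,q \right)} = 69 + q + s$ ($A{\left(s,q \right)} = \left(80 + q\right) - \left(11 - s\right) = \left(80 + q\right) + \left(-11 + s\right) = 69 + q + s$)
$\frac{A{\left(40,99 \right)}}{-3517} - \frac{5861}{-7627} = \frac{69 + 99 + 40}{-3517} - \frac{5861}{-7627} = 208 \left(- \frac{1}{3517}\right) - - \frac{5861}{7627} = - \frac{208}{3517} + \frac{5861}{7627} = \frac{19026721}{26824159}$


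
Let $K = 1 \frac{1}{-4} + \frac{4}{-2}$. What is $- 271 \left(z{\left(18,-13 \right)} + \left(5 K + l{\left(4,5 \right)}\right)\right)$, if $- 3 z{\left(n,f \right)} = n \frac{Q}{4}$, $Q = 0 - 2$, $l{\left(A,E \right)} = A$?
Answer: $\frac{4607}{4} \approx 1151.8$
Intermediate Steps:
$Q = -2$ ($Q = 0 - 2 = -2$)
$z{\left(n,f \right)} = \frac{n}{6}$ ($z{\left(n,f \right)} = - \frac{n \left(- \frac{2}{4}\right)}{3} = - \frac{n \left(\left(-2\right) \frac{1}{4}\right)}{3} = - \frac{n \left(- \frac{1}{2}\right)}{3} = - \frac{\left(- \frac{1}{2}\right) n}{3} = \frac{n}{6}$)
$K = - \frac{9}{4}$ ($K = 1 \left(- \frac{1}{4}\right) + 4 \left(- \frac{1}{2}\right) = - \frac{1}{4} - 2 = - \frac{9}{4} \approx -2.25$)
$- 271 \left(z{\left(18,-13 \right)} + \left(5 K + l{\left(4,5 \right)}\right)\right) = - 271 \left(\frac{1}{6} \cdot 18 + \left(5 \left(- \frac{9}{4}\right) + 4\right)\right) = - 271 \left(3 + \left(- \frac{45}{4} + 4\right)\right) = - 271 \left(3 - \frac{29}{4}\right) = \left(-271\right) \left(- \frac{17}{4}\right) = \frac{4607}{4}$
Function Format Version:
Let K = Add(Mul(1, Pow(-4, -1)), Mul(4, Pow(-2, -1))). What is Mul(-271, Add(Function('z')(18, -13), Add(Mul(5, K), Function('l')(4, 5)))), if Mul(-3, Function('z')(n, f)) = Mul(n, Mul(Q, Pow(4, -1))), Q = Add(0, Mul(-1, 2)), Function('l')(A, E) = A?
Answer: Rational(4607, 4) ≈ 1151.8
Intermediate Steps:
Q = -2 (Q = Add(0, -2) = -2)
Function('z')(n, f) = Mul(Rational(1, 6), n) (Function('z')(n, f) = Mul(Rational(-1, 3), Mul(n, Mul(-2, Pow(4, -1)))) = Mul(Rational(-1, 3), Mul(n, Mul(-2, Rational(1, 4)))) = Mul(Rational(-1, 3), Mul(n, Rational(-1, 2))) = Mul(Rational(-1, 3), Mul(Rational(-1, 2), n)) = Mul(Rational(1, 6), n))
K = Rational(-9, 4) (K = Add(Mul(1, Rational(-1, 4)), Mul(4, Rational(-1, 2))) = Add(Rational(-1, 4), -2) = Rational(-9, 4) ≈ -2.2500)
Mul(-271, Add(Function('z')(18, -13), Add(Mul(5, K), Function('l')(4, 5)))) = Mul(-271, Add(Mul(Rational(1, 6), 18), Add(Mul(5, Rational(-9, 4)), 4))) = Mul(-271, Add(3, Add(Rational(-45, 4), 4))) = Mul(-271, Add(3, Rational(-29, 4))) = Mul(-271, Rational(-17, 4)) = Rational(4607, 4)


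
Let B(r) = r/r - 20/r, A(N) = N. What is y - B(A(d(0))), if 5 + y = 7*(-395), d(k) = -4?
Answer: -2776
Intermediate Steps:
B(r) = 1 - 20/r
y = -2770 (y = -5 + 7*(-395) = -5 - 2765 = -2770)
y - B(A(d(0))) = -2770 - (-20 - 4)/(-4) = -2770 - (-1)*(-24)/4 = -2770 - 1*6 = -2770 - 6 = -2776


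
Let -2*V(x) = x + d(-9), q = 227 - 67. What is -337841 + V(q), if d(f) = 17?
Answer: -675859/2 ≈ -3.3793e+5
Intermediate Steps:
q = 160
V(x) = -17/2 - x/2 (V(x) = -(x + 17)/2 = -(17 + x)/2 = -17/2 - x/2)
-337841 + V(q) = -337841 + (-17/2 - 1/2*160) = -337841 + (-17/2 - 80) = -337841 - 177/2 = -675859/2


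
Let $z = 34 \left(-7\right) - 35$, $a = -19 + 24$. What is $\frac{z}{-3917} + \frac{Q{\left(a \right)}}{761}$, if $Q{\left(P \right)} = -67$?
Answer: $- \frac{54686}{2980837} \approx -0.018346$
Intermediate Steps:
$a = 5$
$z = -273$ ($z = -238 - 35 = -273$)
$\frac{z}{-3917} + \frac{Q{\left(a \right)}}{761} = - \frac{273}{-3917} - \frac{67}{761} = \left(-273\right) \left(- \frac{1}{3917}\right) - \frac{67}{761} = \frac{273}{3917} - \frac{67}{761} = - \frac{54686}{2980837}$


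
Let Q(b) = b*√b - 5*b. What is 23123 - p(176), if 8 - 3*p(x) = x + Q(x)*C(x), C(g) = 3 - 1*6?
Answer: 24059 - 704*√11 ≈ 21724.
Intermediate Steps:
C(g) = -3 (C(g) = 3 - 6 = -3)
Q(b) = b^(3/2) - 5*b
p(x) = 8/3 + x^(3/2) - 16*x/3 (p(x) = 8/3 - (x + (x^(3/2) - 5*x)*(-3))/3 = 8/3 - (x + (-3*x^(3/2) + 15*x))/3 = 8/3 - (-3*x^(3/2) + 16*x)/3 = 8/3 + (x^(3/2) - 16*x/3) = 8/3 + x^(3/2) - 16*x/3)
23123 - p(176) = 23123 - (8/3 + 176^(3/2) - 16/3*176) = 23123 - (8/3 + 704*√11 - 2816/3) = 23123 - (-936 + 704*√11) = 23123 + (936 - 704*√11) = 24059 - 704*√11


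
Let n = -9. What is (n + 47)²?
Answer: 1444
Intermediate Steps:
(n + 47)² = (-9 + 47)² = 38² = 1444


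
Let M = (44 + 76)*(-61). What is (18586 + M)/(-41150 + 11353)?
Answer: -11266/29797 ≈ -0.37809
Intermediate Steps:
M = -7320 (M = 120*(-61) = -7320)
(18586 + M)/(-41150 + 11353) = (18586 - 7320)/(-41150 + 11353) = 11266/(-29797) = 11266*(-1/29797) = -11266/29797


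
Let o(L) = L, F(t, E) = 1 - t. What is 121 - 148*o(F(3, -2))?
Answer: 417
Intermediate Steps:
121 - 148*o(F(3, -2)) = 121 - 148*(1 - 1*3) = 121 - 148*(1 - 3) = 121 - 148*(-2) = 121 + 296 = 417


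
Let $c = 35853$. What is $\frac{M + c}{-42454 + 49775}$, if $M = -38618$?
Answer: $- \frac{2765}{7321} \approx -0.37768$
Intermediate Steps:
$\frac{M + c}{-42454 + 49775} = \frac{-38618 + 35853}{-42454 + 49775} = - \frac{2765}{7321}$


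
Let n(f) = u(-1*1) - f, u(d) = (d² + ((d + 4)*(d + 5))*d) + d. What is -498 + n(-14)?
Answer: -496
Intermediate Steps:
u(d) = d + d² + d*(4 + d)*(5 + d) (u(d) = (d² + ((4 + d)*(5 + d))*d) + d = (d² + d*(4 + d)*(5 + d)) + d = d + d² + d*(4 + d)*(5 + d))
n(f) = -12 - f (n(f) = (-1*1)*(21 + (-1*1)² + 10*(-1*1)) - f = -(21 + (-1)² + 10*(-1)) - f = -(21 + 1 - 10) - f = -1*12 - f = -12 - f)
-498 + n(-14) = -498 + (-12 - 1*(-14)) = -498 + (-12 + 14) = -498 + 2 = -496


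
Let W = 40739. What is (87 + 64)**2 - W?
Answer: -17938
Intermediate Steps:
(87 + 64)**2 - W = (87 + 64)**2 - 1*40739 = 151**2 - 40739 = 22801 - 40739 = -17938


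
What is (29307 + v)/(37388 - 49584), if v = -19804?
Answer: -9503/12196 ≈ -0.77919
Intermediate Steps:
(29307 + v)/(37388 - 49584) = (29307 - 19804)/(37388 - 49584) = 9503/(-12196) = 9503*(-1/12196) = -9503/12196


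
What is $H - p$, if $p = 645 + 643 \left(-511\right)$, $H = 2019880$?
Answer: $2347808$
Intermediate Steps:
$p = -327928$ ($p = 645 - 328573 = -327928$)
$H - p = 2019880 - -327928 = 2019880 + 327928 = 2347808$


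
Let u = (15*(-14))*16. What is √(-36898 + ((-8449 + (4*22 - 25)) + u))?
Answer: 2*I*√12161 ≈ 220.55*I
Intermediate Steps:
u = -3360 (u = -210*16 = -3360)
√(-36898 + ((-8449 + (4*22 - 25)) + u)) = √(-36898 + ((-8449 + (4*22 - 25)) - 3360)) = √(-36898 + ((-8449 + (88 - 25)) - 3360)) = √(-36898 + ((-8449 + 63) - 3360)) = √(-36898 + (-8386 - 3360)) = √(-36898 - 11746) = √(-48644) = 2*I*√12161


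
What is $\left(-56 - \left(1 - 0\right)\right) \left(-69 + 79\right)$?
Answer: $-570$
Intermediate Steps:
$\left(-56 - \left(1 - 0\right)\right) \left(-69 + 79\right) = \left(-56 - \left(1 + 0\right)\right) 10 = \left(-56 - 1\right) 10 = \left(-57\right) 10 = -570$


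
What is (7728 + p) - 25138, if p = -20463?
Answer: -37873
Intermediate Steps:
(7728 + p) - 25138 = (7728 - 20463) - 25138 = -12735 - 25138 = -37873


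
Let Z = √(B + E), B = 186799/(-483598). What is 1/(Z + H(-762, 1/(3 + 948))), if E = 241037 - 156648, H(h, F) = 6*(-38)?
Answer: 110260344/15670806391 + √19735714088073154/15670806391 ≈ 0.016001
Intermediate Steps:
H(h, F) = -228
E = 84389
B = -186799/483598 (B = 186799*(-1/483598) = -186799/483598 ≈ -0.38627)
Z = √19735714088073154/483598 (Z = √(-186799/483598 + 84389) = √(40810164823/483598) = √19735714088073154/483598 ≈ 290.50)
1/(Z + H(-762, 1/(3 + 948))) = 1/(√19735714088073154/483598 - 228) = 1/(-228 + √19735714088073154/483598)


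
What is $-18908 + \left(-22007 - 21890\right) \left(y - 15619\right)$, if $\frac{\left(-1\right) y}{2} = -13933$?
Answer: $-537625467$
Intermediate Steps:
$y = 27866$ ($y = \left(-2\right) \left(-13933\right) = 27866$)
$-18908 + \left(-22007 - 21890\right) \left(y - 15619\right) = -18908 + \left(-22007 - 21890\right) \left(27866 - 15619\right) = -18908 - 537606559 = -537625467$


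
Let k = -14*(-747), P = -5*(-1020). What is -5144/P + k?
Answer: 13332664/1275 ≈ 10457.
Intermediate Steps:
P = 5100
k = 10458
-5144/P + k = -5144/5100 + 10458 = -5144*1/5100 + 10458 = -1286/1275 + 10458 = 13332664/1275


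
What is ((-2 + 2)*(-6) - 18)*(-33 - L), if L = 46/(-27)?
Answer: 1690/3 ≈ 563.33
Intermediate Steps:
L = -46/27 (L = 46*(-1/27) = -46/27 ≈ -1.7037)
((-2 + 2)*(-6) - 18)*(-33 - L) = ((-2 + 2)*(-6) - 18)*(-33 - 1*(-46/27)) = (0*(-6) - 18)*(-33 + 46/27) = (0 - 18)*(-845/27) = -18*(-845/27) = 1690/3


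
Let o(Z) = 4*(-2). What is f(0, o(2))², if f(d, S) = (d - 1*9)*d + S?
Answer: 64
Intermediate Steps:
o(Z) = -8
f(d, S) = S + d*(-9 + d) (f(d, S) = (d - 9)*d + S = (-9 + d)*d + S = d*(-9 + d) + S = S + d*(-9 + d))
f(0, o(2))² = (-8 + 0² - 9*0)² = (-8 + 0 + 0)² = (-8)² = 64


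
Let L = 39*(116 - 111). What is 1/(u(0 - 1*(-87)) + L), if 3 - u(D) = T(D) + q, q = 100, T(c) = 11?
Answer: 1/87 ≈ 0.011494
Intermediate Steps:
u(D) = -108 (u(D) = 3 - (11 + 100) = 3 - 1*111 = 3 - 111 = -108)
L = 195 (L = 39*5 = 195)
1/(u(0 - 1*(-87)) + L) = 1/(-108 + 195) = 1/87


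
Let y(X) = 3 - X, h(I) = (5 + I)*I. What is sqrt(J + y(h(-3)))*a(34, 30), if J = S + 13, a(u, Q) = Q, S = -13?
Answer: 90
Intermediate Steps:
J = 0 (J = -13 + 13 = 0)
h(I) = I*(5 + I)
sqrt(J + y(h(-3)))*a(34, 30) = sqrt(0 + (3 - (-3)*(5 - 3)))*30 = sqrt(0 + (3 - (-3)*2))*30 = sqrt(0 + (3 - 1*(-6)))*30 = sqrt(0 + (3 + 6))*30 = sqrt(0 + 9)*30 = sqrt(9)*30 = 3*30 = 90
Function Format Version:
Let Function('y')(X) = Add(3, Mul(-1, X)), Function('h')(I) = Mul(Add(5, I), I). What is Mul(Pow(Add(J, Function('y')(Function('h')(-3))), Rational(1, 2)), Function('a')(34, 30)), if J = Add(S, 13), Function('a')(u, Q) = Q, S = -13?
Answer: 90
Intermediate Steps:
J = 0 (J = Add(-13, 13) = 0)
Function('h')(I) = Mul(I, Add(5, I))
Mul(Pow(Add(J, Function('y')(Function('h')(-3))), Rational(1, 2)), Function('a')(34, 30)) = Mul(Pow(Add(0, Add(3, Mul(-1, Mul(-3, Add(5, -3))))), Rational(1, 2)), 30) = Mul(Pow(Add(0, Add(3, Mul(-1, Mul(-3, 2)))), Rational(1, 2)), 30) = Mul(Pow(Add(0, Add(3, Mul(-1, -6))), Rational(1, 2)), 30) = Mul(Pow(Add(0, Add(3, 6)), Rational(1, 2)), 30) = Mul(Pow(Add(0, 9), Rational(1, 2)), 30) = Mul(Pow(9, Rational(1, 2)), 30) = Mul(3, 30) = 90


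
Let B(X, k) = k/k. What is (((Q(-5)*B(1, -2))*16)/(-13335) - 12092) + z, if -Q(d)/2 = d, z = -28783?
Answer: -109013657/2667 ≈ -40875.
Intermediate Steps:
Q(d) = -2*d
B(X, k) = 1
(((Q(-5)*B(1, -2))*16)/(-13335) - 12092) + z = (((-2*(-5)*1)*16)/(-13335) - 12092) - 28783 = (((10*1)*16)*(-1/13335) - 12092) - 28783 = ((10*16)*(-1/13335) - 12092) - 28783 = (160*(-1/13335) - 12092) - 28783 = (-32/2667 - 12092) - 28783 = -32249396/2667 - 28783 = -109013657/2667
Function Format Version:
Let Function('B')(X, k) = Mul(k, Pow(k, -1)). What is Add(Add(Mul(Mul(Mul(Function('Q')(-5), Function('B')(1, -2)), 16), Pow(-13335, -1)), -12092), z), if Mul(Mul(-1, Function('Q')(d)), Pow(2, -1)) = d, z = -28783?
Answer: Rational(-109013657, 2667) ≈ -40875.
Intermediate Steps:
Function('Q')(d) = Mul(-2, d)
Function('B')(X, k) = 1
Add(Add(Mul(Mul(Mul(Function('Q')(-5), Function('B')(1, -2)), 16), Pow(-13335, -1)), -12092), z) = Add(Add(Mul(Mul(Mul(Mul(-2, -5), 1), 16), Pow(-13335, -1)), -12092), -28783) = Add(Add(Mul(Mul(Mul(10, 1), 16), Rational(-1, 13335)), -12092), -28783) = Add(Add(Mul(Mul(10, 16), Rational(-1, 13335)), -12092), -28783) = Add(Add(Mul(160, Rational(-1, 13335)), -12092), -28783) = Add(Add(Rational(-32, 2667), -12092), -28783) = Add(Rational(-32249396, 2667), -28783) = Rational(-109013657, 2667)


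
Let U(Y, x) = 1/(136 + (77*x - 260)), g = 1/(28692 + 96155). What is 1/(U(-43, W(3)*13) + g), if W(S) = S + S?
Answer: 734350054/130729 ≈ 5617.3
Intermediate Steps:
g = 1/124847 ≈ 8.0098e-6
W(S) = 2*S
U(Y, x) = 1/(-124 + 77*x) (U(Y, x) = 1/(136 + (-260 + 77*x)) = 1/(-124 + 77*x))
1/(U(-43, W(3)*13) + g) = 1/(1/(-124 + 77*((2*3)*13)) + 1/124847) = 1/(1/(-124 + 77*(6*13)) + 1/124847) = 1/(1/(-124 + 77*78) + 1/124847) = 1/(1/(-124 + 6006) + 1/124847) = 1/(1/5882 + 1/124847) = 1/(130729/734350054) = 734350054/130729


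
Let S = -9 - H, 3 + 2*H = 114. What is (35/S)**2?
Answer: 4900/16641 ≈ 0.29445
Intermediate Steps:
H = 111/2 (H = -3/2 + (1/2)*114 = -3/2 + 57 = 111/2 ≈ 55.500)
S = -129/2 (S = -9 - 1*111/2 = -9 - 111/2 = -129/2 ≈ -64.500)
(35/S)**2 = (35/(-129/2))**2 = (35*(-2/129))**2 = (-70/129)**2 = 4900/16641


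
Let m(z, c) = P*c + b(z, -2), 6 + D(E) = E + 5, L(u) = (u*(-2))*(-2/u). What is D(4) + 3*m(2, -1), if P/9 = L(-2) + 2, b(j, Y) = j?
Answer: -153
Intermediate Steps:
L(u) = 4 (L(u) = (-2*u)*(-2/u) = 4)
P = 54 (P = 9*(4 + 2) = 9*6 = 54)
D(E) = -1 + E (D(E) = -6 + (E + 5) = -6 + (5 + E) = -1 + E)
m(z, c) = z + 54*c (m(z, c) = 54*c + z = z + 54*c)
D(4) + 3*m(2, -1) = (-1 + 4) + 3*(2 + 54*(-1)) = 3 + 3*(2 - 54) = 3 + 3*(-52) = 3 - 156 = -153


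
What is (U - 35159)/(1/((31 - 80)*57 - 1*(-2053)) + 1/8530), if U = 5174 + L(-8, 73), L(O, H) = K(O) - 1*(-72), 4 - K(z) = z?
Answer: 18874109220/779 ≈ 2.4229e+7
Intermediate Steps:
K(z) = 4 - z
L(O, H) = 76 - O (L(O, H) = (4 - O) - 1*(-72) = (4 - O) + 72 = 76 - O)
U = 5258 (U = 5174 + (76 - 1*(-8)) = 5174 + (76 + 8) = 5174 + 84 = 5258)
(U - 35159)/(1/((31 - 80)*57 - 1*(-2053)) + 1/8530) = (5258 - 35159)/(1/((31 - 80)*57 - 1*(-2053)) + 1/8530) = -29901/(1/(-49*57 + 2053) + 1/8530) = -29901/(1/(-2793 + 2053) + 1/8530) = -29901/(1/(-740) + 1/8530) = -29901/(-1/740 + 1/8530) = -29901/(-779/631220) = -29901*(-631220/779) = 18874109220/779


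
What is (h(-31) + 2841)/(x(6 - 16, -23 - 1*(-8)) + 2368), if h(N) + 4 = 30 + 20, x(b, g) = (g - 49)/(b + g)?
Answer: 72175/59264 ≈ 1.2179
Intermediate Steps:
x(b, g) = (-49 + g)/(b + g)
h(N) = 46 (h(N) = -4 + (30 + 20) = -4 + 50 = 46)
(h(-31) + 2841)/(x(6 - 16, -23 - 1*(-8)) + 2368) = (46 + 2841)/((-49 + (-23 - 1*(-8)))/((6 - 16) + (-23 - 1*(-8))) + 2368) = 2887/((-49 + (-23 + 8))/(-10 + (-23 + 8)) + 2368) = 2887/((-49 - 15)/(-10 - 15) + 2368) = 2887/(-64/(-25) + 2368) = 2887/(-1/25*(-64) + 2368) = 2887/(64/25 + 2368) = 2887/(59264/25) = 2887*(25/59264) = 72175/59264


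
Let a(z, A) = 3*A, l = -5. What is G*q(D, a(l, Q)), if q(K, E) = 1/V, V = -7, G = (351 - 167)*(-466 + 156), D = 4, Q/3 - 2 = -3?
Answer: 57040/7 ≈ 8148.6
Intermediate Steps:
Q = -3 (Q = 6 + 3*(-3) = 6 - 9 = -3)
G = -57040 (G = 184*(-310) = -57040)
q(K, E) = -1/7 (q(K, E) = 1/(-7) = 1*(-1/7) = -1/7)
G*q(D, a(l, Q)) = -57040*(-1/7) = 57040/7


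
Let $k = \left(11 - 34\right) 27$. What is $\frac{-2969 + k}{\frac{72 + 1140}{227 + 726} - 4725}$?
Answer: $\frac{3421270}{4501713} \approx 0.75999$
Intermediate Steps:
$k = -621$ ($k = \left(-23\right) 27 = -621$)
$\frac{-2969 + k}{\frac{72 + 1140}{227 + 726} - 4725} = \frac{-2969 - 621}{\frac{72 + 1140}{227 + 726} - 4725} = - \frac{3590}{\frac{1212}{953} - 4725} = - \frac{3590}{- \frac{4501713}{953}} = \left(-3590\right) \left(- \frac{953}{4501713}\right) = \frac{3421270}{4501713}$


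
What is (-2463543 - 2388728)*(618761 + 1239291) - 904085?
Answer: -9015772740177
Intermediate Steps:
(-2463543 - 2388728)*(618761 + 1239291) - 904085 = -4852271*1858052 - 904085 = -9015771836092 - 904085 = -9015772740177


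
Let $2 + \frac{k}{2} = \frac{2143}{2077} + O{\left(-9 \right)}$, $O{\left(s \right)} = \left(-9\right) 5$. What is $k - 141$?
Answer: $- \frac{483809}{2077} \approx -232.94$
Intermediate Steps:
$O{\left(s \right)} = -45$
$k = - \frac{190952}{2077}$ ($k = -4 + 2 \left(\frac{2143}{2077} - 45\right) = -4 + 2 \left(- \frac{91322}{2077}\right) = -4 - \frac{182644}{2077} = - \frac{190952}{2077} \approx -91.936$)
$k - 141 = - \frac{190952}{2077} - 141 = - \frac{483809}{2077}$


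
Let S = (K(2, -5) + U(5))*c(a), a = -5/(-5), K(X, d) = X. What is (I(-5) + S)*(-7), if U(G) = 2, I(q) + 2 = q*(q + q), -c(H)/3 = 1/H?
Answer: -252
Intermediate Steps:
a = 1 (a = -5*(-1/5) = 1)
c(H) = -3/H
I(q) = -2 + 2*q**2 (I(q) = -2 + q*(q + q) = -2 + q*(2*q) = -2 + 2*q**2)
S = -12 (S = (2 + 2)*(-3/1) = 4*(-3*1) = 4*(-3) = -12)
(I(-5) + S)*(-7) = ((-2 + 2*(-5)**2) - 12)*(-7) = ((-2 + 2*25) - 12)*(-7) = ((-2 + 50) - 12)*(-7) = (48 - 12)*(-7) = 36*(-7) = -252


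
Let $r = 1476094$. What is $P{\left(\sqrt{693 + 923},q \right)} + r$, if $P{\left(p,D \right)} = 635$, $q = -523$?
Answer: $1476729$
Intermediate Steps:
$P{\left(\sqrt{693 + 923},q \right)} + r = 635 + 1476094 = 1476729$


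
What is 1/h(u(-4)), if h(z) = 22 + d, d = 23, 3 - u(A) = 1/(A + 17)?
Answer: 1/45 ≈ 0.022222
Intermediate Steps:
u(A) = 3 - 1/(17 + A) (u(A) = 3 - 1/(A + 17) = 3 - 1/(17 + A))
h(z) = 45 (h(z) = 22 + 23 = 45)
1/h(u(-4)) = 1/45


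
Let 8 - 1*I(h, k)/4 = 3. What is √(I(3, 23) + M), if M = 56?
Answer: 2*√19 ≈ 8.7178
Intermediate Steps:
I(h, k) = 20 (I(h, k) = 32 - 4*3 = 32 - 12 = 20)
√(I(3, 23) + M) = √(20 + 56) = √76 = 2*√19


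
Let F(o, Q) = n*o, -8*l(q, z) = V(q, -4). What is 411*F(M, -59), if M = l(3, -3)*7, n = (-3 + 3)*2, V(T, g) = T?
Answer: 0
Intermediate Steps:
l(q, z) = -q/8
n = 0 (n = 0*2 = 0)
M = -21/8 (M = -1/8*3*7 = -3/8*7 = -21/8 ≈ -2.6250)
F(o, Q) = 0 (F(o, Q) = 0*o = 0)
411*F(M, -59) = 411*0 = 0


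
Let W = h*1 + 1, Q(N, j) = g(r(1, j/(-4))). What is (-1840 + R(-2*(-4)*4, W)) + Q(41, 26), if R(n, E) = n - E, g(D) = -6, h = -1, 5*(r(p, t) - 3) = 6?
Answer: -1814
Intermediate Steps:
r(p, t) = 21/5 (r(p, t) = 3 + (⅕)*6 = 3 + 6/5 = 21/5)
Q(N, j) = -6
W = 0 (W = -1*1 + 1 = -1 + 1 = 0)
(-1840 + R(-2*(-4)*4, W)) + Q(41, 26) = (-1840 + (-2*(-4)*4 - 1*0)) - 6 = (-1840 + (8*4 + 0)) - 6 = (-1840 + (32 + 0)) - 6 = (-1840 + 32) - 6 = -1808 - 6 = -1814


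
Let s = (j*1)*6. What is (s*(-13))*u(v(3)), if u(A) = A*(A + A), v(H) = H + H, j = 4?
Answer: -22464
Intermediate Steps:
v(H) = 2*H
u(A) = 2*A² (u(A) = A*(2*A) = 2*A²)
s = 24 (s = (4*1)*6 = 4*6 = 24)
(s*(-13))*u(v(3)) = (24*(-13))*(2*(2*3)²) = -624*6² = -624*36 = -312*72 = -22464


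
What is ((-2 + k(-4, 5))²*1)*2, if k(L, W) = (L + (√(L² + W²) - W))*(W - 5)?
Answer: 8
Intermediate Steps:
k(L, W) = (-5 + W)*(L + √(L² + W²) - W) (k(L, W) = (L + √(L² + W²) - W)*(-5 + W) = (-5 + W)*(L + √(L² + W²) - W))
((-2 + k(-4, 5))²*1)*2 = ((-2 + (-1*5² - 5*(-4) - 5*√((-4)² + 5²) + 5*5 - 4*5 + 5*√((-4)² + 5²)))²*1)*2 = ((-2 + (-1*25 + 20 - 5*√(16 + 25) + 25 - 20 + 5*√(16 + 25)))²*1)*2 = ((-2 + (-25 + 20 - 5*√41 + 25 - 20 + 5*√41))²*1)*2 = ((-2 + 0)²*1)*2 = ((-2)²*1)*2 = (4*1)*2 = 4*2 = 8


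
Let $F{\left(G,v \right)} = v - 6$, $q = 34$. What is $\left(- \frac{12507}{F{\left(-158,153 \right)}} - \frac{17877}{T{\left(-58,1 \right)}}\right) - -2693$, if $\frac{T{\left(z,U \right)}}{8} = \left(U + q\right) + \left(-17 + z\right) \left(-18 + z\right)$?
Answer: $\frac{5862037467}{2248120} \approx 2607.5$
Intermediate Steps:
$F{\left(G,v \right)} = -6 + v$ ($F{\left(G,v \right)} = v - 6 = -6 + v$)
$T{\left(z,U \right)} = 272 + 8 U + 8 \left(-18 + z\right) \left(-17 + z\right)$ ($T{\left(z,U \right)} = 8 \left(\left(U + 34\right) + \left(-17 + z\right) \left(-18 + z\right)\right) = 8 \left(\left(34 + U\right) + \left(-18 + z\right) \left(-17 + z\right)\right) = 8 \left(34 + U + \left(-18 + z\right) \left(-17 + z\right)\right) = 272 + 8 U + 8 \left(-18 + z\right) \left(-17 + z\right)$)
$\left(- \frac{12507}{F{\left(-158,153 \right)}} - \frac{17877}{T{\left(-58,1 \right)}}\right) - -2693 = \left(- \frac{12507}{-6 + 153} - \frac{17877}{2720 - -16240 + 8 \cdot 1 + 8 \left(-58\right)^{2}}\right) - -2693 = \left(- \frac{12507}{147} - \frac{17877}{2720 + 16240 + 8 + 8 \cdot 3364}\right) + 2693 = \left(\left(-12507\right) \frac{1}{147} - \frac{17877}{2720 + 16240 + 8 + 26912}\right) + 2693 = \left(- \frac{4169}{49} - \frac{17877}{45880}\right) + 2693 = - \frac{192149693}{2248120} + 2693 = \frac{5862037467}{2248120}$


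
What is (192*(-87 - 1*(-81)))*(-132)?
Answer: 152064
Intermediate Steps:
(192*(-87 - 1*(-81)))*(-132) = (192*(-87 + 81))*(-132) = (192*(-6))*(-132) = -1152*(-132) = 152064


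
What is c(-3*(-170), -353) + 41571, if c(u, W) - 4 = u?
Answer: 42085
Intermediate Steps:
c(u, W) = 4 + u
c(-3*(-170), -353) + 41571 = (4 - 3*(-170)) + 41571 = (4 + 510) + 41571 = 514 + 41571 = 42085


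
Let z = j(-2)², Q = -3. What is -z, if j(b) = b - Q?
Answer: -1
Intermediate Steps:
j(b) = 3 + b (j(b) = b - 1*(-3) = b + 3 = 3 + b)
z = 1 (z = (3 - 2)² = 1² = 1)
-z = -1*1 = -1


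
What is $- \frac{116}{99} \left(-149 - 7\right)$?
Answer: $\frac{6032}{33} \approx 182.79$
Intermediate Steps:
$- \frac{116}{99} \left(-149 - 7\right) = \left(-116\right) \frac{1}{99} \left(-156\right) = \left(- \frac{116}{99}\right) \left(-156\right) = \frac{6032}{33}$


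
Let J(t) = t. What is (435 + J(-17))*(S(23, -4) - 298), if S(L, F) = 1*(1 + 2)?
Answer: -123310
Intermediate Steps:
S(L, F) = 3 (S(L, F) = 1*3 = 3)
(435 + J(-17))*(S(23, -4) - 298) = (435 - 17)*(3 - 298) = 418*(-295) = -123310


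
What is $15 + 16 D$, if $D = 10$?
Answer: $175$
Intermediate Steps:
$15 + 16 D = 15 + 16 \cdot 10 = 15 + 160 = 175$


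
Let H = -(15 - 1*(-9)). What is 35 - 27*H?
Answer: 683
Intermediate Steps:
H = -24 (H = -(15 + 9) = -1*24 = -24)
35 - 27*H = 35 - 27*(-24) = 35 + 648 = 683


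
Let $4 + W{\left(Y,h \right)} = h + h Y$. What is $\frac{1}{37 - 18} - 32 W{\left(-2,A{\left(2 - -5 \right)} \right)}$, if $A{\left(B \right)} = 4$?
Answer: $\frac{4865}{19} \approx 256.05$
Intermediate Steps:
$W{\left(Y,h \right)} = -4 + h + Y h$ ($W{\left(Y,h \right)} = -4 + \left(h + h Y\right) = -4 + \left(h + Y h\right) = -4 + h + Y h$)
$\frac{1}{37 - 18} - 32 W{\left(-2,A{\left(2 - -5 \right)} \right)} = \frac{1}{37 - 18} - 32 \left(-4 + 4 - 8\right) = \frac{1}{19} - 32 \left(-4 + 4 - 8\right) = \frac{1}{19} - -256 = \frac{1}{19} + 256 = \frac{4865}{19}$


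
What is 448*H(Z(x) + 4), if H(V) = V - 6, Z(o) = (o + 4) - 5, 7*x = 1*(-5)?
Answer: -1664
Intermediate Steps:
x = -5/7 (x = (1*(-5))/7 = (1/7)*(-5) = -5/7 ≈ -0.71429)
Z(o) = -1 + o (Z(o) = (4 + o) - 5 = -1 + o)
H(V) = -6 + V
448*H(Z(x) + 4) = 448*(-6 + ((-1 - 5/7) + 4)) = 448*(-6 + (-12/7 + 4)) = 448*(-6 + 16/7) = 448*(-26/7) = -1664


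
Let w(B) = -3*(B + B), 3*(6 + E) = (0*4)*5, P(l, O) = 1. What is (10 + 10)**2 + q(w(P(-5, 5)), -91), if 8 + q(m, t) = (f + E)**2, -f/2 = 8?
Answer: 876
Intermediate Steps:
f = -16 (f = -2*8 = -16)
E = -6 (E = -6 + ((0*4)*5)/3 = -6 + (0*5)/3 = -6 + (1/3)*0 = -6 + 0 = -6)
w(B) = -6*B
q(m, t) = 476 (q(m, t) = -8 + (-16 - 6)**2 = -8 + (-22)**2 = -8 + 484 = 476)
(10 + 10)**2 + q(w(P(-5, 5)), -91) = (10 + 10)**2 + 476 = 20**2 + 476 = 400 + 476 = 876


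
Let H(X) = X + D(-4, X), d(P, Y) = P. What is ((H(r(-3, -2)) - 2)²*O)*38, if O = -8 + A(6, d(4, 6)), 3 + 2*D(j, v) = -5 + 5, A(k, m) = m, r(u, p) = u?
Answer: -6422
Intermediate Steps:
D(j, v) = -3/2 (D(j, v) = -3/2 + (-5 + 5)/2 = -3/2 + (½)*0 = -3/2 + 0 = -3/2)
O = -4 (O = -8 + 4 = -4)
H(X) = -3/2 + X (H(X) = X - 3/2 = -3/2 + X)
((H(r(-3, -2)) - 2)²*O)*38 = (((-3/2 - 3) - 2)²*(-4))*38 = ((-9/2 - 2)²*(-4))*38 = ((-13/2)²*(-4))*38 = ((169/4)*(-4))*38 = -169*38 = -6422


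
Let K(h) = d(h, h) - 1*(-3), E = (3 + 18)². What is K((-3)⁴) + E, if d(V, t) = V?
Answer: 525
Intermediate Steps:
E = 441 (E = 21² = 441)
K(h) = 3 + h (K(h) = h - 1*(-3) = h + 3 = 3 + h)
K((-3)⁴) + E = (3 + (-3)⁴) + 441 = (3 + 81) + 441 = 84 + 441 = 525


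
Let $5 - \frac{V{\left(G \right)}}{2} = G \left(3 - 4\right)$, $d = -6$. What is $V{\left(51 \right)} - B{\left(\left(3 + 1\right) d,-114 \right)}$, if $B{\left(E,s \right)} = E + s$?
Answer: $250$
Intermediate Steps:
$V{\left(G \right)} = 10 + 2 G$ ($V{\left(G \right)} = 10 - 2 G \left(3 - 4\right) = 10 - 2 G \left(-1\right) = 10 - 2 \left(- G\right) = 10 + 2 G$)
$V{\left(51 \right)} - B{\left(\left(3 + 1\right) d,-114 \right)} = \left(10 + 2 \cdot 51\right) - \left(\left(3 + 1\right) \left(-6\right) - 114\right) = \left(10 + 102\right) - \left(4 \left(-6\right) - 114\right) = 112 - \left(-24 - 114\right) = 112 - -138 = 112 + 138 = 250$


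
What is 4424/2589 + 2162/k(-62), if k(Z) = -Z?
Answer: 2935853/80259 ≈ 36.580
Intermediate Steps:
4424/2589 + 2162/k(-62) = 4424/2589 + 2162/((-1*(-62))) = 4424*(1/2589) + 2162/62 = 4424/2589 + 2162*(1/62) = 4424/2589 + 1081/31 = 2935853/80259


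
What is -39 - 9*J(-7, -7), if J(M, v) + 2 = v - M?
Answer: -21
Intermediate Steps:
J(M, v) = -2 + v - M (J(M, v) = -2 + (v - M) = -2 + v - M)
-39 - 9*J(-7, -7) = -39 - 9*(-2 - 7 - 1*(-7)) = -39 - 9*(-2 - 7 + 7) = -39 - 9*(-2) = -39 + 18 = -21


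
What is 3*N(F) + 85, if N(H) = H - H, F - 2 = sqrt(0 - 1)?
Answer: 85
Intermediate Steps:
F = 2 + I (F = 2 + sqrt(0 - 1) = 2 + sqrt(-1) = 2 + I ≈ 2.0 + 1.0*I)
N(H) = 0
3*N(F) + 85 = 3*0 + 85 = 0 + 85 = 85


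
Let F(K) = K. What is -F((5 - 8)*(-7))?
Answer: -21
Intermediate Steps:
-F((5 - 8)*(-7)) = -(5 - 8)*(-7) = -(-3)*(-7) = -1*21 = -21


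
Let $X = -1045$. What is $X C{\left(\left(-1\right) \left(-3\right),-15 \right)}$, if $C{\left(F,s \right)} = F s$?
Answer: $47025$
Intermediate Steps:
$X C{\left(\left(-1\right) \left(-3\right),-15 \right)} = - 1045 \left(-1\right) \left(-3\right) \left(-15\right) = - 1045 \cdot 3 \left(-15\right) = \left(-1045\right) \left(-45\right) = 47025$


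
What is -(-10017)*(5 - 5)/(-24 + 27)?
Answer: 0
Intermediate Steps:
-(-10017)*(5 - 5)/(-24 + 27) = -(-10017)*0/3 = -(-10017)*0*(⅓) = -(-10017)*0 = -1*0 = 0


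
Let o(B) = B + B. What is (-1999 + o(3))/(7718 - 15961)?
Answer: 1993/8243 ≈ 0.24178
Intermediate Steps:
o(B) = 2*B
(-1999 + o(3))/(7718 - 15961) = (-1999 + 2*3)/(7718 - 15961) = (-1999 + 6)/(-8243) = -1993*(-1/8243) = 1993/8243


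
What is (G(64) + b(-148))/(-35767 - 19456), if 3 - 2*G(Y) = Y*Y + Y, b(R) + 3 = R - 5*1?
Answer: 4469/110446 ≈ 0.040463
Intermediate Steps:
b(R) = -8 + R (b(R) = -3 + (R - 5*1) = -3 + (R - 5) = -3 + (-5 + R) = -8 + R)
G(Y) = 3/2 - Y/2 - Y**2/2 (G(Y) = 3/2 - (Y*Y + Y)/2 = 3/2 - (Y**2 + Y)/2 = 3/2 - (Y + Y**2)/2 = 3/2 + (-Y/2 - Y**2/2) = 3/2 - Y/2 - Y**2/2)
(G(64) + b(-148))/(-35767 - 19456) = ((3/2 - 1/2*64 - 1/2*64**2) + (-8 - 148))/(-35767 - 19456) = ((3/2 - 32 - 1/2*4096) - 156)/(-55223) = ((3/2 - 32 - 2048) - 156)*(-1/55223) = (-4157/2 - 156)*(-1/55223) = -4469/2*(-1/55223) = 4469/110446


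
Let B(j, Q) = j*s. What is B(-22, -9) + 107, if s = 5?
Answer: -3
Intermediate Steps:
B(j, Q) = 5*j (B(j, Q) = j*5 = 5*j)
B(-22, -9) + 107 = 5*(-22) + 107 = -110 + 107 = -3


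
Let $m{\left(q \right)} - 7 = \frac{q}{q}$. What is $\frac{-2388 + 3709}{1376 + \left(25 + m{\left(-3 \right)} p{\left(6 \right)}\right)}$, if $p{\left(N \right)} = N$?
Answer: $\frac{1321}{1449} \approx 0.91166$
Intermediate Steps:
$m{\left(q \right)} = 8$ ($m{\left(q \right)} = 7 + \frac{q}{q} = 7 + 1 = 8$)
$\frac{-2388 + 3709}{1376 + \left(25 + m{\left(-3 \right)} p{\left(6 \right)}\right)} = \frac{-2388 + 3709}{1376 + \left(25 + 8 \cdot 6\right)} = \frac{1321}{1376 + \left(25 + 48\right)} = \frac{1321}{1376 + 73} = \frac{1321}{1449}$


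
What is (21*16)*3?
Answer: 1008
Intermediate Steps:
(21*16)*3 = 336*3 = 1008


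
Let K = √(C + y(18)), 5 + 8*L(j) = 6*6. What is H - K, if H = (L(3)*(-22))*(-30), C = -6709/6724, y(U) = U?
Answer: 5115/2 - √114323/82 ≈ 2553.4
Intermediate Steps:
L(j) = 31/8 (L(j) = -5/8 + (6*6)/8 = -5/8 + (⅛)*36 = -5/8 + 9/2 = 31/8)
C = -6709/6724 (C = -6709*1/6724 = -6709/6724 ≈ -0.99777)
K = √114323/82 (K = √(-6709/6724 + 18) = √(114323/6724) = √114323/82 ≈ 4.1234)
H = 5115/2 (H = ((31/8)*(-22))*(-30) = -341/4*(-30) = 5115/2 ≈ 2557.5)
H - K = 5115/2 - √114323/82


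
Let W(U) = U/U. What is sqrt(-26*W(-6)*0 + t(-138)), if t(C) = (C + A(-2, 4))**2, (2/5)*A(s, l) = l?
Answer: 128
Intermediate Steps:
W(U) = 1
A(s, l) = 5*l/2
t(C) = (10 + C)**2 (t(C) = (C + (5/2)*4)**2 = (C + 10)**2 = (10 + C)**2)
sqrt(-26*W(-6)*0 + t(-138)) = sqrt(-26*1*0 + (10 - 138)**2) = sqrt(-26*0 + (-128)**2) = sqrt(0 + 16384) = sqrt(16384) = 128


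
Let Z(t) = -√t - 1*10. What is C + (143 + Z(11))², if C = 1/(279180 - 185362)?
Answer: 1660578601/93818 - 266*√11 ≈ 16818.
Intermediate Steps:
C = 1/93818 ≈ 1.0659e-5
Z(t) = -10 - √t (Z(t) = -√t - 10 = -10 - √t)
C + (143 + Z(11))² = 1/93818 + (143 + (-10 - √11))² = 1/93818 + (133 - √11)²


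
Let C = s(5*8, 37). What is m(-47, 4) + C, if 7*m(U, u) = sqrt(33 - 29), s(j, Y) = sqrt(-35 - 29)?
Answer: 2/7 + 8*I ≈ 0.28571 + 8.0*I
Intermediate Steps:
s(j, Y) = 8*I (s(j, Y) = sqrt(-64) = 8*I)
m(U, u) = 2/7 (m(U, u) = sqrt(33 - 29)/7 = sqrt(4)/7 = (1/7)*2 = 2/7)
C = 8*I ≈ 8.0*I
m(-47, 4) + C = 2/7 + 8*I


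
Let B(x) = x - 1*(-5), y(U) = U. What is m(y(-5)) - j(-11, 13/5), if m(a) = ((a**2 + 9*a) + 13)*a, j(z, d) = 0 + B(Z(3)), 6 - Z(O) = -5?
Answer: 19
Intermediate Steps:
Z(O) = 11 (Z(O) = 6 - 1*(-5) = 6 + 5 = 11)
B(x) = 5 + x (B(x) = x + 5 = 5 + x)
j(z, d) = 16 (j(z, d) = 0 + (5 + 11) = 0 + 16 = 16)
m(a) = a*(13 + a**2 + 9*a) (m(a) = (13 + a**2 + 9*a)*a = a*(13 + a**2 + 9*a))
m(y(-5)) - j(-11, 13/5) = -5*(13 + (-5)**2 + 9*(-5)) - 1*16 = -5*(13 + 25 - 45) - 16 = -5*(-7) - 16 = 35 - 16 = 19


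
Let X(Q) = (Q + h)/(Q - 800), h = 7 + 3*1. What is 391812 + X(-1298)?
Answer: 411011432/1049 ≈ 3.9181e+5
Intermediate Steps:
h = 10 (h = 7 + 3 = 10)
X(Q) = (10 + Q)/(-800 + Q) (X(Q) = (Q + 10)/(Q - 800) = (10 + Q)/(-800 + Q))
391812 + X(-1298) = 391812 + (10 - 1298)/(-800 - 1298) = 391812 - 1288/(-2098) = 391812 - 1/2098*(-1288) = 391812 + 644/1049 = 411011432/1049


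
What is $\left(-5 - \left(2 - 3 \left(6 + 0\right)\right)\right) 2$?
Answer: $22$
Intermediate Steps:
$\left(-5 - \left(2 - 3 \left(6 + 0\right)\right)\right) 2 = \left(-5 + \left(-2 + 3 \cdot 6\right)\right) 2 = \left(-5 + \left(-2 + 18\right)\right) 2 = \left(-5 + 16\right) 2 = 11 \cdot 2 = 22$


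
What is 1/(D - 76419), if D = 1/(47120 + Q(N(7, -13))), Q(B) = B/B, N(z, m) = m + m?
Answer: -47121/3600939698 ≈ -1.3086e-5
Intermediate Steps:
N(z, m) = 2*m
Q(B) = 1
D = 1/47121 (D = 1/(47120 + 1) = 1/47121 ≈ 2.1222e-5)
1/(D - 76419) = 1/(1/47121 - 76419) = 1/(-3600939698/47121) = -47121/3600939698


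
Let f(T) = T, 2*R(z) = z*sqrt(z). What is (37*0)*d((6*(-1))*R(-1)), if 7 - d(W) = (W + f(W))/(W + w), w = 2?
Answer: 0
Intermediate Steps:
R(z) = z**(3/2)/2 (R(z) = (z*sqrt(z))/2 = z**(3/2)/2)
d(W) = 7 - 2*W/(2 + W) (d(W) = 7 - (W + W)/(W + 2) = 7 - 2*W/(2 + W))
(37*0)*d((6*(-1))*R(-1)) = (37*0)*((14 + 5*((6*(-1))*((-1)**(3/2)/2)))/(2 + (6*(-1))*((-1)**(3/2)/2))) = 0*((14 + 5*(-3*(-I)))/(2 - 3*(-I))) = 0*((14 + 5*(-(-3)*I))/(2 - (-3)*I)) = 0*((14 + 5*(3*I))/(2 + 3*I)) = 0*(((2 - 3*I)/13)*(14 + 15*I)) = 0*((2 - 3*I)*(14 + 15*I)/13) = 0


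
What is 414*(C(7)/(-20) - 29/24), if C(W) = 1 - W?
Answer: -7521/20 ≈ -376.05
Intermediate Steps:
414*(C(7)/(-20) - 29/24) = 414*((1 - 1*7)/(-20) - 29/24) = 414*((1 - 7)*(-1/20) - 29*1/24) = 414*(-6*(-1/20) - 29/24) = 414*(3/10 - 29/24) = 414*(-109/120) = -7521/20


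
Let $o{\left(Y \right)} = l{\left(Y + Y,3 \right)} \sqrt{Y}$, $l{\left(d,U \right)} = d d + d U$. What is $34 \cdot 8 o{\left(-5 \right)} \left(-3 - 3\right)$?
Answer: $- 114240 i \sqrt{5} \approx - 2.5545 \cdot 10^{5} i$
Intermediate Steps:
$l{\left(d,U \right)} = d^{2} + U d$
$o{\left(Y \right)} = 2 Y^{\frac{3}{2}} \left(3 + 2 Y\right)$ ($o{\left(Y \right)} = \left(Y + Y\right) \left(3 + \left(Y + Y\right)\right) \sqrt{Y} = 2 Y \left(3 + 2 Y\right) \sqrt{Y} = 2 Y^{\frac{3}{2}} \left(3 + 2 Y\right)$)
$34 \cdot 8 o{\left(-5 \right)} \left(-3 - 3\right) = 34 \cdot 8 \left(-5\right)^{\frac{3}{2}} \left(6 + 4 \left(-5\right)\right) \left(-3 - 3\right) = 272 - 5 i \sqrt{5} \left(6 - 20\right) \left(-6\right) = 272 - 5 i \sqrt{5} \left(-14\right) \left(-6\right) = 272 \cdot 70 i \sqrt{5} \left(-6\right) = 272 \left(- 420 i \sqrt{5}\right) = - 114240 i \sqrt{5}$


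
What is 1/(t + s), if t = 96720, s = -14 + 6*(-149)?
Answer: 1/95812 ≈ 1.0437e-5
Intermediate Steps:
s = -908 (s = -14 - 894 = -908)
1/(t + s) = 1/(96720 - 908) = 1/95812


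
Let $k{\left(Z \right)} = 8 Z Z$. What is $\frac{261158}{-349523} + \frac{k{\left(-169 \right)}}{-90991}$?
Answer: $- \frac{103624838802}{31803447293} \approx -3.2583$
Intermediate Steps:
$k{\left(Z \right)} = 8 Z^{2}$
$\frac{261158}{-349523} + \frac{k{\left(-169 \right)}}{-90991} = \frac{261158}{-349523} + \frac{8 \left(-169\right)^{2}}{-90991} = 261158 \left(- \frac{1}{349523}\right) + 8 \cdot 28561 \left(- \frac{1}{90991}\right) = - \frac{261158}{349523} + 228488 \left(- \frac{1}{90991}\right) = - \frac{261158}{349523} - \frac{228488}{90991} = - \frac{103624838802}{31803447293}$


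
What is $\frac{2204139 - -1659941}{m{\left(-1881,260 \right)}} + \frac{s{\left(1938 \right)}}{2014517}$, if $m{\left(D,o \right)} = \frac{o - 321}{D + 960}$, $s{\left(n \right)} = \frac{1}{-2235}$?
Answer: $\frac{16023382630842351539}{274649175195} \approx 5.8341 \cdot 10^{7}$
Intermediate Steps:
$s{\left(n \right)} = - \frac{1}{2235}$
$m{\left(D,o \right)} = \frac{-321 + o}{960 + D}$
$\frac{2204139 - -1659941}{m{\left(-1881,260 \right)}} + \frac{s{\left(1938 \right)}}{2014517} = \frac{2204139 - -1659941}{\frac{1}{960 - 1881} \left(-321 + 260\right)} - \frac{1}{2235 \cdot 2014517} = \frac{2204139 + 1659941}{\frac{1}{-921} \left(-61\right)} - \frac{1}{4502445495} = \frac{3864080}{\left(- \frac{1}{921}\right) \left(-61\right)} - \frac{1}{4502445495} = \frac{3864080}{\frac{61}{921}} - \frac{1}{4502445495} = 3864080 \cdot \frac{921}{61} - \frac{1}{4502445495} = \frac{3558817680}{61} - \frac{1}{4502445495} = \frac{16023382630842351539}{274649175195}$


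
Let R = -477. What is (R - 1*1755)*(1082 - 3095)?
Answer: 4493016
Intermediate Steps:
(R - 1*1755)*(1082 - 3095) = (-477 - 1*1755)*(1082 - 3095) = (-477 - 1755)*(-2013) = -2232*(-2013) = 4493016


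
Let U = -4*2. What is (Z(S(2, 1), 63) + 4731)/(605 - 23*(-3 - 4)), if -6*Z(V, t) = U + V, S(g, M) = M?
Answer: 28393/4596 ≈ 6.1778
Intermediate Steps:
U = -8
Z(V, t) = 4/3 - V/6 (Z(V, t) = -(-8 + V)/6 = 4/3 - V/6)
(Z(S(2, 1), 63) + 4731)/(605 - 23*(-3 - 4)) = ((4/3 - ⅙*1) + 4731)/(605 - 23*(-3 - 4)) = ((4/3 - ⅙) + 4731)/(605 - 23*(-7)) = (7/6 + 4731)/(605 + 161) = (28393/6)/766 = (28393/6)*(1/766) = 28393/4596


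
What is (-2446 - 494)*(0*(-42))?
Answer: 0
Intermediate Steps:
(-2446 - 494)*(0*(-42)) = -2940*0 = 0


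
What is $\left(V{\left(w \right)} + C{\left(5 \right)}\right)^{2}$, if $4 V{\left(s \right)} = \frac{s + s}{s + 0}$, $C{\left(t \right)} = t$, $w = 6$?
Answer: $\frac{121}{4} \approx 30.25$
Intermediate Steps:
$V{\left(s \right)} = \frac{1}{2}$ ($V{\left(s \right)} = \frac{\left(s + s\right) \frac{1}{s + 0}}{4} = \frac{2 s \frac{1}{s}}{4} = \frac{1}{4} \cdot 2 = \frac{1}{2}$)
$\left(V{\left(w \right)} + C{\left(5 \right)}\right)^{2} = \left(\frac{1}{2} + 5\right)^{2} = \left(\frac{11}{2}\right)^{2} = \frac{121}{4}$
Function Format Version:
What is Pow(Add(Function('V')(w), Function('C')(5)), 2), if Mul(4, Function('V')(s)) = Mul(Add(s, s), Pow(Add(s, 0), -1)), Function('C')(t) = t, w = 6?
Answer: Rational(121, 4) ≈ 30.250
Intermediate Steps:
Function('V')(s) = Rational(1, 2) (Function('V')(s) = Mul(Rational(1, 4), Mul(Add(s, s), Pow(Add(s, 0), -1))) = Mul(Rational(1, 4), Mul(Mul(2, s), Pow(s, -1))) = Mul(Rational(1, 4), 2) = Rational(1, 2))
Pow(Add(Function('V')(w), Function('C')(5)), 2) = Pow(Add(Rational(1, 2), 5), 2) = Pow(Rational(11, 2), 2) = Rational(121, 4)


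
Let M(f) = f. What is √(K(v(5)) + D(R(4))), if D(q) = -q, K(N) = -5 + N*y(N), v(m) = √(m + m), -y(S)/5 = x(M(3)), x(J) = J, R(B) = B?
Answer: √(-9 - 15*√10) ≈ 7.5123*I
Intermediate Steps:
y(S) = -15 (y(S) = -5*3 = -15)
v(m) = √2*√m (v(m) = √(2*m) = √2*√m)
K(N) = -5 - 15*N (K(N) = -5 + N*(-15) = -5 - 15*N)
√(K(v(5)) + D(R(4))) = √((-5 - 15*√2*√5) - 1*4) = √((-5 - 15*√10) - 4) = √(-9 - 15*√10)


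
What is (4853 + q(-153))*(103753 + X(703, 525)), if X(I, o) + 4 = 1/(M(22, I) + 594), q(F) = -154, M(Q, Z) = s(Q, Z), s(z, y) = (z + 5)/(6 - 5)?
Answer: 302747782870/621 ≈ 4.8752e+8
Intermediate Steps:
s(z, y) = 5 + z (s(z, y) = (5 + z)/1 = (5 + z)*1 = 5 + z)
M(Q, Z) = 5 + Q
X(I, o) = -2483/621 (X(I, o) = -4 + 1/((5 + 22) + 594) = -4 + 1/(27 + 594) = -4 + 1/621 = -2483/621)
(4853 + q(-153))*(103753 + X(703, 525)) = (4853 - 154)*(103753 - 2483/621) = 4699*(64428130/621) = 302747782870/621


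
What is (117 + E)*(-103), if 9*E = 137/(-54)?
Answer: -5842675/486 ≈ -12022.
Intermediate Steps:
E = -137/486 (E = (137/(-54))/9 = (137*(-1/54))/9 = (⅑)*(-137/54) = -137/486 ≈ -0.28189)
(117 + E)*(-103) = (117 - 137/486)*(-103) = (56725/486)*(-103) = -5842675/486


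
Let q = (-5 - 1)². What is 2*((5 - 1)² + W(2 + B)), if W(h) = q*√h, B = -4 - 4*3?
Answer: 32 + 72*I*√14 ≈ 32.0 + 269.4*I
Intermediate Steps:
q = 36 (q = (-6)² = 36)
B = -16 (B = -4 - 12 = -16)
W(h) = 36*√h
2*((5 - 1)² + W(2 + B)) = 2*((5 - 1)² + 36*√(2 - 16)) = 2*(4² + 36*√(-14)) = 2*(16 + 36*(I*√14)) = 2*(16 + 36*I*√14) = 32 + 72*I*√14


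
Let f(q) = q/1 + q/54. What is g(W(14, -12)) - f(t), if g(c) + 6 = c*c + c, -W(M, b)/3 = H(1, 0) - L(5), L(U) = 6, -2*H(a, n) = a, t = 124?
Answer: 28885/108 ≈ 267.45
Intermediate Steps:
H(a, n) = -a/2
W(M, b) = 39/2 (W(M, b) = -3*(-½*1 - 1*6) = -3*(-½ - 6) = -3*(-13/2) = 39/2)
f(q) = 55*q/54 (f(q) = q*1 + q*(1/54) = q + q/54 = 55*q/54)
g(c) = -6 + c + c² (g(c) = -6 + (c*c + c) = -6 + (c² + c) = -6 + (c + c²) = -6 + c + c²)
g(W(14, -12)) - f(t) = (-6 + 39/2 + (39/2)²) - 55*124/54 = (-6 + 39/2 + 1521/4) - 1*3410/27 = 1575/4 - 3410/27 = 28885/108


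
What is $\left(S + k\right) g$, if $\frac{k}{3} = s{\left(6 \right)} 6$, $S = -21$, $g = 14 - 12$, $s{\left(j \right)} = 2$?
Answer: $30$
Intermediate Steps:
$g = 2$
$k = 36$ ($k = 3 \cdot 2 \cdot 6 = 3 \cdot 12 = 36$)
$\left(S + k\right) g = \left(-21 + 36\right) 2 = 15 \cdot 2 = 30$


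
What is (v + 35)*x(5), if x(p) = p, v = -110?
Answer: -375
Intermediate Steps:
(v + 35)*x(5) = (-110 + 35)*5 = -75*5 = -375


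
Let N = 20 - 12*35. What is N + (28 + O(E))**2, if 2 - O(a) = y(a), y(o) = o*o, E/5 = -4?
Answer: 136500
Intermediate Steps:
E = -20 (E = 5*(-4) = -20)
y(o) = o**2
O(a) = 2 - a**2
N = -400 (N = 20 - 420 = -400)
N + (28 + O(E))**2 = -400 + (28 + (2 - 1*(-20)**2))**2 = -400 + (28 + (2 - 1*400))**2 = -400 + (28 + (2 - 400))**2 = -400 + (28 - 398)**2 = -400 + (-370)**2 = -400 + 136900 = 136500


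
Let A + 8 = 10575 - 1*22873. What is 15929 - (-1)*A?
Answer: 3623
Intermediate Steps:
A = -12306 (A = -8 + (10575 - 1*22873) = -8 + (10575 - 22873) = -8 - 12298 = -12306)
15929 - (-1)*A = 15929 - (-1)*(-12306) = 15929 - 1*12306 = 15929 - 12306 = 3623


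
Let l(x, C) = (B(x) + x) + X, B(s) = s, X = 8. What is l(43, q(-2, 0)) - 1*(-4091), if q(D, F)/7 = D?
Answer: 4185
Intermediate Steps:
q(D, F) = 7*D
l(x, C) = 8 + 2*x (l(x, C) = (x + x) + 8 = 2*x + 8 = 8 + 2*x)
l(43, q(-2, 0)) - 1*(-4091) = (8 + 2*43) - 1*(-4091) = (8 + 86) + 4091 = 94 + 4091 = 4185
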